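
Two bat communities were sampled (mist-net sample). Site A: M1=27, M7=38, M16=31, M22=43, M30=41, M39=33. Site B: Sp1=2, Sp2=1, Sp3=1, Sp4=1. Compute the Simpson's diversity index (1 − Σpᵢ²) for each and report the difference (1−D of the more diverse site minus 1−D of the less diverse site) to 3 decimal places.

0.109

Site A: N=213, proportions 0.12676, 0.1784, 0.14554, 0.20188, 0.19249, 0.15493, giving 1−D = 0.82911 (working shown to 5 dp, full precision carried).
Site B: N=5, proportions 0.4, 0.2, 0.2, 0.2, giving 1−D = 0.72000.
Difference = |0.82911 − 0.72000| = 0.10911, i.e. 0.109 to 3 decimal places.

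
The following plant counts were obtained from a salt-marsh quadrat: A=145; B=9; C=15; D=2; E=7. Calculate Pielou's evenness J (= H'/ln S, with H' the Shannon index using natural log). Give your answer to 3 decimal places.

Total N = 145+9+15+2+7 = 178, so the proportions are 0.81461, 0.05056, 0.08427, 0.01124, 0.03933 (working shown to 5 dp, full precision carried).
H' = −Σ pᵢ ln pᵢ = −((-0.16703) + (-0.15090) + (-0.20846) + (-0.05043) + (-0.12725)) = 0.70409.
With S = 5 species, ln S = 1.60944, so J = 0.70409/1.60944 = 0.43747, i.e. 0.437 to 3 decimal places.

0.437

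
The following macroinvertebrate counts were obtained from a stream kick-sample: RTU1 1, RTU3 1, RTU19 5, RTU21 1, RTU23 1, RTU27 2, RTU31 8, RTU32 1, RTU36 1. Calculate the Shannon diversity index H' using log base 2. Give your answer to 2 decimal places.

Total N = 1+1+5+1+1+2+8+1+1 = 21, so the proportions are 0.0476, 0.0476, 0.2381, 0.0476, 0.0476, 0.0952, 0.381, 0.0476, 0.0476 (working shown to 4 dp, full precision carried).
Each pᵢ log₂ pᵢ term: 0.0476×(-4.3923)=-0.2092, 0.0476×(-4.3923)=-0.2092, 0.2381×(-2.0704)=-0.4929, 0.0476×(-4.3923)=-0.2092, 0.0476×(-4.3923)=-0.2092, 0.0952×(-3.3923)=-0.3231, 0.381×(-1.3923)=-0.5304, 0.0476×(-4.3923)=-0.2092, 0.0476×(-4.3923)=-0.2092.
Sum = -2.6014, so H' = 2.60.

2.60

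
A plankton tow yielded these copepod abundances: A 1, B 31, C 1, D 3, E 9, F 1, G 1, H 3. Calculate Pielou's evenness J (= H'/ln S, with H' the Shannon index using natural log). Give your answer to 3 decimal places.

Total N = 1+31+1+3+9+1+1+3 = 50, so the proportions are 0.02, 0.62, 0.02, 0.06, 0.18, 0.02, 0.02, 0.06 (working shown to 5 dp, full precision carried).
H' = −Σ pᵢ ln pᵢ = −((-0.07824) + (-0.29638) + (-0.07824) + (-0.16880) + (-0.30866) + (-0.07824) + (-0.07824) + (-0.16880)) = 1.25562.
With S = 8 species, ln S = 2.07944, so J = 1.25562/2.07944 = 0.60382, i.e. 0.604 to 3 decimal places.

0.604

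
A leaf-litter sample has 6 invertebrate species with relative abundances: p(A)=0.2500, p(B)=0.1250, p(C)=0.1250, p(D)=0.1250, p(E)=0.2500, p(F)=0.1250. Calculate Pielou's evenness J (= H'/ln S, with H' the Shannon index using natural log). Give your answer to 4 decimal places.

H' = −Σ pᵢ ln pᵢ = −((-0.346574) + (-0.259930) + (-0.259930) + (-0.259930) + (-0.346574) + (-0.259930)) = 1.732868 (working shown to 6 dp, full precision carried).
With S = 6 species, ln S = 1.791759, so J = 1.732868/1.791759 = 0.967132, i.e. 0.9671 to 4 decimal places.

0.9671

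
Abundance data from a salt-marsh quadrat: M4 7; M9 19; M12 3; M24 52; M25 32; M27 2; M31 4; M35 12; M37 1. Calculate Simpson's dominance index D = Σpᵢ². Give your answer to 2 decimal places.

0.25

Total N = 7+19+3+52+32+2+4+12+1 = 132, so the proportions are 0.053, 0.1439, 0.0227, 0.3939, 0.2424, 0.0152, 0.0303, 0.0909, 0.0076 (working shown to 4 dp, full precision carried).
D = 0.053² + 0.1439² + 0.0227² + 0.3939² + 0.2424² + 0.0152² + 0.0303² + 0.0909² + 0.0076² = 0.0028 + 0.0207 + 0.0005 + 0.1552 + 0.0588 + 0.0002 + 0.0009 + 0.0083 + 0.0001 = 0.2475.
To 2 decimal places, D = 0.25.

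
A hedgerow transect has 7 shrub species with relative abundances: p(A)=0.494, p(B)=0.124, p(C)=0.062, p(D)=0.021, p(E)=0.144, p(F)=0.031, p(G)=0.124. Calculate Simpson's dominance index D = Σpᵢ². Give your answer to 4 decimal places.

D = 0.494² + 0.124² + 0.062² + 0.021² + 0.144² + 0.031² + 0.124² = 0.244036 + 0.015376 + 0.003844 + 0.000441 + 0.020736 + 0.000961 + 0.015376 = 0.300770 (working shown to 6 dp, full precision carried).
To 4 decimal places, D = 0.3008.

0.3008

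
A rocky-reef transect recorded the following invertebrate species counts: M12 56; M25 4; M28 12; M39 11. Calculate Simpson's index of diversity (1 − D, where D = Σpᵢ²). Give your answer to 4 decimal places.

Total N = 56+4+12+11 = 83, so the proportions are 0.674699, 0.048193, 0.144578, 0.13253 (working shown to 6 dp, full precision carried).
D = 0.674699² + 0.048193² + 0.144578² + 0.13253² = 0.455218 + 0.002323 + 0.020903 + 0.017564 = 0.496008.
So 1 − D = 0.503992, i.e. 0.5040 to 4 decimal places.

0.5040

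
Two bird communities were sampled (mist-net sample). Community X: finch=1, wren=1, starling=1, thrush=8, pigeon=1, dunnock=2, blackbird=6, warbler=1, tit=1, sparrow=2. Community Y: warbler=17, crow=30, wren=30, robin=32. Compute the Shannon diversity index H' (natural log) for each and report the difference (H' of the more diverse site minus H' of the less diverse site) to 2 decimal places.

0.56

Community X: N=24, proportions 0.04167, 0.04167, 0.04167, 0.33333, 0.04167, 0.08333, 0.25, 0.04167, 0.04167, 0.08333, giving H' = 1.92144 (working shown to 5 dp, full precision carried).
Community Y: N=109, proportions 0.15596, 0.27523, 0.27523, 0.29358, giving H' = 1.35979.
Difference = |1.92144 − 1.35979| = 0.56165, i.e. 0.56 to 2 decimal places.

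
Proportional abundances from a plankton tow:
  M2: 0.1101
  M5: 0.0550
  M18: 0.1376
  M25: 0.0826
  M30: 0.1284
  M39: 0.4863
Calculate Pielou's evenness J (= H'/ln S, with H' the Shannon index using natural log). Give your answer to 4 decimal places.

H' = −Σ pᵢ ln pᵢ = −((-0.242921) + (-0.159523) + (-0.272916) + (-0.205983) + (-0.263554) + (-0.350588)) = 1.495486 (working shown to 6 dp, full precision carried).
With S = 6 species, ln S = 1.791759, so J = 1.495486/1.791759 = 0.834647, i.e. 0.8346 to 4 decimal places.

0.8346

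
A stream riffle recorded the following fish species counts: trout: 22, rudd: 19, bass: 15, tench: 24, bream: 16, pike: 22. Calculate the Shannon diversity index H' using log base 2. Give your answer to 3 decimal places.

2.564

Total N = 22+19+15+24+16+22 = 118, so the proportions are 0.18644, 0.16102, 0.12712, 0.20339, 0.13559, 0.18644 (working shown to 5 dp, full precision carried).
Each pᵢ log₂ pᵢ term: 0.18644×(-2.42321)=-0.45179, 0.16102×(-2.63472)=-0.42423, 0.12712×(-2.97575)=-0.37827, 0.20339×(-2.29768)=-0.46732, 0.13559×(-2.88264)=-0.39087, 0.18644×(-2.42321)=-0.45179.
Sum = -2.56427, so H' = 2.564.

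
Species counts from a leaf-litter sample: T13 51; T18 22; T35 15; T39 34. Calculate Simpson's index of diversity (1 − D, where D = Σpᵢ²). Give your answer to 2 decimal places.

0.70

Total N = 51+22+15+34 = 122, so the proportions are 0.418, 0.1803, 0.123, 0.2787 (working shown to 4 dp, full precision carried).
D = 0.418² + 0.1803² + 0.123² + 0.2787² = 0.1748 + 0.0325 + 0.0151 + 0.0777 = 0.3001.
So 1 − D = 0.6999, i.e. 0.70 to 2 decimal places.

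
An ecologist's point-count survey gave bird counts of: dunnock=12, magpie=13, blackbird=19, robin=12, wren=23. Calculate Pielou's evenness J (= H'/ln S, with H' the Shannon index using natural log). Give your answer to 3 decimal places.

0.976

Total N = 12+13+19+12+23 = 79, so the proportions are 0.1519, 0.16456, 0.24051, 0.1519, 0.29114 (working shown to 5 dp, full precision carried).
H' = −Σ pᵢ ln pᵢ = −((-0.28626) + (-0.29694) + (-0.34272) + (-0.28626) + (-0.35925)) = 1.57144.
With S = 5 species, ln S = 1.60944, so J = 1.57144/1.60944 = 0.97639, i.e. 0.976 to 3 decimal places.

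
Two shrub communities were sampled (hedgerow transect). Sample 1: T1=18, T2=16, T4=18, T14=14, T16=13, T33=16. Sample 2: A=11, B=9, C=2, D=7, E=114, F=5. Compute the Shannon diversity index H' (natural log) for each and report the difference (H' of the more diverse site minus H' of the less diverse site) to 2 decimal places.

0.90

Sample 1: N=95, proportions 0.1895, 0.1684, 0.1895, 0.1474, 0.1368, 0.1684, giving H' = 1.7847 (working shown to 4 dp, full precision carried).
Sample 2: N=148, proportions 0.0743, 0.0608, 0.0135, 0.0473, 0.7703, 0.0338, giving H' = 0.8814.
Difference = |1.7847 − 0.8814| = 0.9033, i.e. 0.90 to 2 decimal places.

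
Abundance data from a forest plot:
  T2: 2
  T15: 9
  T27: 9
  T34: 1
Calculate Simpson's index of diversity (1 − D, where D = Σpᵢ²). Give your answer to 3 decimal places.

0.621

Total N = 2+9+9+1 = 21, so the proportions are 0.09524, 0.42857, 0.42857, 0.04762 (working shown to 5 dp, full precision carried).
D = 0.09524² + 0.42857² + 0.42857² + 0.04762² = 0.00907 + 0.18367 + 0.18367 + 0.00227 = 0.37868.
So 1 − D = 0.62132, i.e. 0.621 to 3 decimal places.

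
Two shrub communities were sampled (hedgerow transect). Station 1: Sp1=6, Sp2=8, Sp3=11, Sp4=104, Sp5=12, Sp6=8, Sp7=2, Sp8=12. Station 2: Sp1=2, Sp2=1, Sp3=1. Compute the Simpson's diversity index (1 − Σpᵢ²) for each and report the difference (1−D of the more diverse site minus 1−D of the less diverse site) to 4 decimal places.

Station 1: N=163, proportions 0.03681, 0.04908, 0.067485, 0.638037, 0.07362, 0.04908, 0.01227, 0.07362, giving 1−D = 0.571192 (working shown to 6 dp, full precision carried).
Station 2: N=4, proportions 0.5, 0.25, 0.25, giving 1−D = 0.625000.
Difference = |0.571192 − 0.625000| = 0.053808, i.e. 0.0538 to 4 decimal places.

0.0538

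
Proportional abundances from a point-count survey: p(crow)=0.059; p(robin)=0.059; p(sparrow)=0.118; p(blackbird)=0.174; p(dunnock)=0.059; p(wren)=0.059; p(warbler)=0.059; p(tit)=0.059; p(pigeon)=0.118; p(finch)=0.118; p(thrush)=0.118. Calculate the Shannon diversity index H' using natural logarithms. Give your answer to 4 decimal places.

Each pᵢ ln pᵢ term (working shown to 6 dp, full precision carried): 0.059×(-2.830218)=-0.166983, 0.059×(-2.830218)=-0.166983, 0.118×(-2.137071)=-0.252174, 0.174×(-1.748700)=-0.304274, 0.059×(-2.830218)=-0.166983, 0.059×(-2.830218)=-0.166983, 0.059×(-2.830218)=-0.166983, 0.059×(-2.830218)=-0.166983, 0.118×(-2.137071)=-0.252174, 0.118×(-2.137071)=-0.252174, 0.118×(-2.137071)=-0.252174.
Sum = -2.314868, so H' = 2.3149.

2.3149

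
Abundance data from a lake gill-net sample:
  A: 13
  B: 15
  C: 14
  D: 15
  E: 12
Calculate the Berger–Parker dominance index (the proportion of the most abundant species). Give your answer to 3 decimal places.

0.217

Total N = 13+15+14+15+12 = 69, so the proportions are 0.18841, 0.21739, 0.2029, 0.21739, 0.17391 (working shown to 5 dp, full precision carried).
The largest proportion is 0.21739, i.e. d = 0.217 to 3 decimal places.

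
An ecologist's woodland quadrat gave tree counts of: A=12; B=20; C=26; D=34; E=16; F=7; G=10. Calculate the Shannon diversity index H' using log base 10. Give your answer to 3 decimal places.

Total N = 12+20+26+34+16+7+10 = 125, so the proportions are 0.096, 0.16, 0.208, 0.272, 0.128, 0.056, 0.08 (working shown to 5 dp, full precision carried).
Each pᵢ log₁₀ pᵢ term: 0.096×(-1.01773)=-0.09770, 0.16×(-0.79588)=-0.12734, 0.208×(-0.68194)=-0.14184, 0.272×(-0.56543)=-0.15380, 0.128×(-0.89279)=-0.11428, 0.056×(-1.25181)=-0.07010, 0.08×(-1.09691)=-0.08775.
Sum = -0.79281, so H' = 0.793.

0.793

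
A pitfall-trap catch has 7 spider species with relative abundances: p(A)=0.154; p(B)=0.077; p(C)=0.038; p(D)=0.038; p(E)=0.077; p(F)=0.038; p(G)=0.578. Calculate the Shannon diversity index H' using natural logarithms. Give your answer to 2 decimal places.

1.37

Each pᵢ ln pᵢ term (working shown to 4 dp, full precision carried): 0.154×(-1.8708)=-0.2881, 0.077×(-2.5639)=-0.1974, 0.038×(-3.2702)=-0.1243, 0.038×(-3.2702)=-0.1243, 0.077×(-2.5639)=-0.1974, 0.038×(-3.2702)=-0.1243, 0.578×(-0.5482)=-0.3168.
Sum = -1.3726, so H' = 1.37.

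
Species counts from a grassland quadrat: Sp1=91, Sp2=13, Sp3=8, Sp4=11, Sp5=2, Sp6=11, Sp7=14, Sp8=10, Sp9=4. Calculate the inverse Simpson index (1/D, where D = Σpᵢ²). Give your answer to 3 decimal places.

2.965

Total N = 91+13+8+11+2+11+14+10+4 = 164, so the proportions are 0.554878, 0.079268, 0.04878, 0.067073, 0.012195, 0.067073, 0.085366, 0.060976, 0.02439 (working shown to 6 dp, full precision carried).
D = 0.554878² + 0.079268² + 0.04878² + 0.067073² + 0.012195² + 0.067073² + 0.085366² + 0.060976² + 0.02439² = 0.307890 + 0.006283 + 0.002380 + 0.004499 + 0.000149 + 0.004499 + 0.007287 + 0.003718 + 0.000595 = 0.337299.
So 1/D = 2.96473, i.e. 2.965 to 3 decimal places.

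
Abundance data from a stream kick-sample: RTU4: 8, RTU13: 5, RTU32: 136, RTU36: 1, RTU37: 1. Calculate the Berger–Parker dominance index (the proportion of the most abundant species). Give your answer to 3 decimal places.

0.901

Total N = 8+5+136+1+1 = 151, so the proportions are 0.05298, 0.03311, 0.90066, 0.00662, 0.00662 (working shown to 5 dp, full precision carried).
The largest proportion is 0.90066, i.e. d = 0.901 to 3 decimal places.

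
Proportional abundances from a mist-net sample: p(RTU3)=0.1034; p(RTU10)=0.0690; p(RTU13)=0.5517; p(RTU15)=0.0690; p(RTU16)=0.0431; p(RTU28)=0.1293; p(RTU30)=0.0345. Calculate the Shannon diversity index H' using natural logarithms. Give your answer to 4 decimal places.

Each pᵢ ln pᵢ term (working shown to 6 dp, full precision carried): 0.1034×(-2.269150)=-0.234630, 0.069×(-2.673649)=-0.184482, 0.5517×(-0.594751)=-0.328124, 0.069×(-2.673649)=-0.184482, 0.0431×(-3.144232)=-0.135516, 0.1293×(-2.045620)=-0.264499, 0.0345×(-3.366796)=-0.116154.
Sum = -1.447887, so H' = 1.4479.

1.4479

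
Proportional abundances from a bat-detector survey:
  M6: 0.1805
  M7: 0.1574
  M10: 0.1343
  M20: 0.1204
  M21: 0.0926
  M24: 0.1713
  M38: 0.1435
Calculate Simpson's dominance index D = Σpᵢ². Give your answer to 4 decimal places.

0.1484

D = 0.1805² + 0.1574² + 0.1343² + 0.1204² + 0.0926² + 0.1713² + 0.1435² = 0.032580 + 0.024775 + 0.018036 + 0.014496 + 0.008575 + 0.029344 + 0.020592 = 0.148398 (working shown to 6 dp, full precision carried).
To 4 decimal places, D = 0.1484.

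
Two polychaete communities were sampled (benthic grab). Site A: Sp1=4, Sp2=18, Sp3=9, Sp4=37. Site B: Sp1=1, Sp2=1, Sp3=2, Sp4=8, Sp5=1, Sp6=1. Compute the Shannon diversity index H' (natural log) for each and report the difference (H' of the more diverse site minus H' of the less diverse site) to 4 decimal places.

0.2345

Site A: N=68, proportions 0.058824, 0.264706, 0.132353, 0.544118, giving H' = 1.117289 (working shown to 6 dp, full precision carried).
Site B: N=14, proportions 0.071429, 0.071429, 0.142857, 0.571429, 0.071429, 0.071429, giving H' = 1.351784.
Difference = |1.117289 − 1.351784| = 0.234495, i.e. 0.2345 to 4 decimal places.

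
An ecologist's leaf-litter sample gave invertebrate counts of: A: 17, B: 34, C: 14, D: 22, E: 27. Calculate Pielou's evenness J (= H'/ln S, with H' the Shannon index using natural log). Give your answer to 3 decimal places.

0.970

Total N = 17+34+14+22+27 = 114, so the proportions are 0.14912, 0.29825, 0.12281, 0.19298, 0.23684 (working shown to 5 dp, full precision carried).
H' = −Σ pᵢ ln pᵢ = −((-0.28378) + (-0.36083) + (-0.25754) + (-0.31749) + (-0.34114)) = 1.56078.
With S = 5 species, ln S = 1.60944, so J = 1.56078/1.60944 = 0.96976, i.e. 0.970 to 3 decimal places.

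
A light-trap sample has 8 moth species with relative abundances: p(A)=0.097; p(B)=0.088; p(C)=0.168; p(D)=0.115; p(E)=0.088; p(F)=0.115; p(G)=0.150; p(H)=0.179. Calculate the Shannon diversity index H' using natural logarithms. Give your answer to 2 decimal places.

2.04

Each pᵢ ln pᵢ term (working shown to 4 dp, full precision carried): 0.097×(-2.3330)=-0.2263, 0.088×(-2.4304)=-0.2139, 0.168×(-1.7838)=-0.2997, 0.115×(-2.1628)=-0.2487, 0.088×(-2.4304)=-0.2139, 0.115×(-2.1628)=-0.2487, 0.15×(-1.8971)=-0.2846, 0.179×(-1.7204)=-0.3079.
Sum = -2.0437, so H' = 2.04.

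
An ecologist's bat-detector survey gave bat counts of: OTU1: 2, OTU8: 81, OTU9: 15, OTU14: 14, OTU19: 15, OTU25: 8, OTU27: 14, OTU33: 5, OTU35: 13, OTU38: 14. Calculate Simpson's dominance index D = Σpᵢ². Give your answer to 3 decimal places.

Total N = 2+81+15+14+15+8+14+5+13+14 = 181, so the proportions are 0.01105, 0.44751, 0.08287, 0.07735, 0.08287, 0.0442, 0.07735, 0.02762, 0.07182, 0.07735 (working shown to 5 dp, full precision carried).
D = 0.01105² + 0.44751² + 0.08287² + 0.07735² + 0.08287² + 0.0442² + 0.07735² + 0.02762² + 0.07182² + 0.07735² = 0.00012 + 0.20027 + 0.00687 + 0.00598 + 0.00687 + 0.00195 + 0.00598 + 0.00076 + 0.00516 + 0.00598 = 0.23995.
To 3 decimal places, D = 0.240.

0.240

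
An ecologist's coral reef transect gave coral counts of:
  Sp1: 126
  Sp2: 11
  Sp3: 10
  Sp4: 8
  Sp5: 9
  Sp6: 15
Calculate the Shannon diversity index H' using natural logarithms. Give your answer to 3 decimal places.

1.077

Total N = 126+11+10+8+9+15 = 179, so the proportions are 0.70391, 0.06145, 0.05587, 0.04469, 0.05028, 0.0838 (working shown to 5 dp, full precision carried).
Each pᵢ ln pᵢ term: 0.70391×(-0.35110)=-0.24715, 0.06145×(-2.78949)=-0.17142, 0.05587×(-2.88480)=-0.16116, 0.04469×(-3.10794)=-0.13890, 0.05028×(-2.99016)=-0.15034, 0.0838×(-2.47934)=-0.20777.
Sum = -1.07674, so H' = 1.077.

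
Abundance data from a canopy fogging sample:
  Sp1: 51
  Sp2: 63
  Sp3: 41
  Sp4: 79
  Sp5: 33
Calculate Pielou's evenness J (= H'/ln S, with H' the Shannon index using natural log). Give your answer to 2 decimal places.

Total N = 51+63+41+79+33 = 267, so the proportions are 0.191, 0.236, 0.1536, 0.2959, 0.1236 (working shown to 4 dp, full precision carried).
H' = −Σ pᵢ ln pᵢ = −((-0.3162) + (-0.3407) + (-0.2877) + (-0.3603) + (-0.2584)) = 1.5634.
With S = 5 species, ln S = 1.6094, so J = 1.5634/1.6094 = 0.9714, i.e. 0.97 to 2 decimal places.

0.97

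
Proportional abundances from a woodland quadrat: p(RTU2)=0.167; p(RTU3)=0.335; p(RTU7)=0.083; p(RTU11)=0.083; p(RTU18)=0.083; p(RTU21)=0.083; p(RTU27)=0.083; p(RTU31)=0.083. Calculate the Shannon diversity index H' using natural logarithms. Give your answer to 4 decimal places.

1.9047

Each pᵢ ln pᵢ term (working shown to 6 dp, full precision carried): 0.167×(-1.789761)=-0.298890, 0.335×(-1.093625)=-0.366364, 0.083×(-2.488915)=-0.206580, 0.083×(-2.488915)=-0.206580, 0.083×(-2.488915)=-0.206580, 0.083×(-2.488915)=-0.206580, 0.083×(-2.488915)=-0.206580, 0.083×(-2.488915)=-0.206580.
Sum = -1.904734, so H' = 1.9047.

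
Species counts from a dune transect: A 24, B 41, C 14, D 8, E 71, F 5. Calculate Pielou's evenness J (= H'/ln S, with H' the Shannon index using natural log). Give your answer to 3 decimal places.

0.813

Total N = 24+41+14+8+71+5 = 163, so the proportions are 0.14724, 0.25153, 0.08589, 0.04908, 0.43558, 0.03067 (working shown to 5 dp, full precision carried).
H' = −Σ pᵢ ln pᵢ = −((-0.28207) + (-0.34716) + (-0.21083) + (-0.14794) + (-0.36200) + (-0.10688)) = 1.45688.
With S = 6 species, ln S = 1.79176, so J = 1.45688/1.79176 = 0.81310, i.e. 0.813 to 3 decimal places.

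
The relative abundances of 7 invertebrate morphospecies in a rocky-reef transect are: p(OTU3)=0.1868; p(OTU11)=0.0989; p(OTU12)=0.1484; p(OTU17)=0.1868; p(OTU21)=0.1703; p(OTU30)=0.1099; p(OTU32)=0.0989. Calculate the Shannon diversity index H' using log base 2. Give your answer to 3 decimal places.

Each pᵢ log₂ pᵢ term (working shown to 5 dp, full precision carried): 0.1868×(-2.42043)=-0.45214, 0.0989×(-3.33789)=-0.33012, 0.1484×(-2.75244)=-0.40846, 0.1868×(-2.42043)=-0.45214, 0.1703×(-2.55385)=-0.43492, 0.1099×(-3.18574)=-0.35011, 0.0989×(-3.33789)=-0.33012.
Sum = -2.75800, so H' = 2.758.

2.758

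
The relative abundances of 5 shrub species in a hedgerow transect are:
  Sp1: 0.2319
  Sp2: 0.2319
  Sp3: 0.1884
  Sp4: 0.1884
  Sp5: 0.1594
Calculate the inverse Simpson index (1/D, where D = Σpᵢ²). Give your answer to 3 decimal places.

D = 0.2319² + 0.2319² + 0.1884² + 0.1884² + 0.1594² = 0.0537776 + 0.0537776 + 0.0354946 + 0.0354946 + 0.0254084 = 0.2039527 (working shown to 7 dp, full precision carried).
So 1/D = 4.90310, i.e. 4.903 to 3 decimal places.

4.903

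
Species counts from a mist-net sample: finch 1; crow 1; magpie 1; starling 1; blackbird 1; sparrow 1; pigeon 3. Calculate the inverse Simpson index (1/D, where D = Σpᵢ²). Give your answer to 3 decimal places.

5.400

Total N = 1+1+1+1+1+1+3 = 9, so the proportions are 0.1111111, 0.1111111, 0.1111111, 0.1111111, 0.1111111, 0.1111111, 0.3333333 (working shown to 7 dp, full precision carried).
D = 0.1111111² + 0.1111111² + 0.1111111² + 0.1111111² + 0.1111111² + 0.1111111² + 0.3333333² = 0.0123457 + 0.0123457 + 0.0123457 + 0.0123457 + 0.0123457 + 0.0123457 + 0.1111111 = 0.1851852.
So 1/D = 5.40000, i.e. 5.400 to 3 decimal places.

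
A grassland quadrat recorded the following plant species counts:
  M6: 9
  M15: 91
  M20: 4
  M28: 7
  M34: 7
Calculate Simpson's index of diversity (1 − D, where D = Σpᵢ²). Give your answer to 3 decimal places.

Total N = 9+91+4+7+7 = 118, so the proportions are 0.07627, 0.77119, 0.0339, 0.05932, 0.05932 (working shown to 5 dp, full precision carried).
D = 0.07627² + 0.77119² + 0.0339² + 0.05932² + 0.05932² = 0.00582 + 0.59473 + 0.00115 + 0.00352 + 0.00352 = 0.60873.
So 1 − D = 0.39127, i.e. 0.391 to 3 decimal places.

0.391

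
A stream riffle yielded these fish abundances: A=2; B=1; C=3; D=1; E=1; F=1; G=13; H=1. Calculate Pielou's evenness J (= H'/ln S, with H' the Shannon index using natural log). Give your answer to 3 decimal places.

0.713

Total N = 2+1+3+1+1+1+13+1 = 23, so the proportions are 0.08696, 0.04348, 0.13043, 0.04348, 0.04348, 0.04348, 0.56522, 0.04348 (working shown to 5 dp, full precision carried).
H' = −Σ pᵢ ln pᵢ = −((-0.21238) + (-0.13633) + (-0.26568) + (-0.13633) + (-0.13633) + (-0.13633) + (-0.32248) + (-0.13633)) = 1.48217.
With S = 8 species, ln S = 2.07944, so J = 1.48217/2.07944 = 0.71277, i.e. 0.713 to 3 decimal places.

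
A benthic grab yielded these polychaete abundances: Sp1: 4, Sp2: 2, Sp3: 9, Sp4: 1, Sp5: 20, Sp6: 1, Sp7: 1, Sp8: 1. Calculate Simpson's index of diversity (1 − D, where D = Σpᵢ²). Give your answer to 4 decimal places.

Total N = 4+2+9+1+20+1+1+1 = 39, so the proportions are 0.102564, 0.051282, 0.230769, 0.025641, 0.512821, 0.025641, 0.025641, 0.025641 (working shown to 6 dp, full precision carried).
D = 0.102564² + 0.051282² + 0.230769² + 0.025641² + 0.512821² + 0.025641² + 0.025641² + 0.025641² = 0.010519 + 0.002630 + 0.053254 + 0.000657 + 0.262985 + 0.000657 + 0.000657 + 0.000657 = 0.332018.
So 1 − D = 0.667982, i.e. 0.6680 to 4 decimal places.

0.6680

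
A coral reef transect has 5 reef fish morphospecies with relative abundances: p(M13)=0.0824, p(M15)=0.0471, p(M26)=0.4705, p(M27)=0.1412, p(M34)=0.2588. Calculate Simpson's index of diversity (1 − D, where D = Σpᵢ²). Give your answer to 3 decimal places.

D = 0.0824² + 0.0471² + 0.4705² + 0.1412² + 0.2588² = 0.00679 + 0.00222 + 0.22137 + 0.01994 + 0.06698 = 0.31729 (working shown to 5 dp, full precision carried).
So 1 − D = 0.68271, i.e. 0.683 to 3 decimal places.

0.683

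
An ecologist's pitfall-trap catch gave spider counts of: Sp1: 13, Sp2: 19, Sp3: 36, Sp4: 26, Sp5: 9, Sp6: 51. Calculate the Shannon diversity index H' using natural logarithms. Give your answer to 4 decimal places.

Total N = 13+19+36+26+9+51 = 154, so the proportions are 0.084416, 0.123377, 0.233766, 0.168831, 0.058442, 0.331169 (working shown to 6 dp, full precision carried).
Each pᵢ ln pᵢ term: 0.084416×(-2.472003)=-0.208676, 0.123377×(-2.092514)=-0.258167, 0.233766×(-1.453434)=-0.339764, 0.168831×(-1.778856)=-0.300326, 0.058442×(-2.839728)=-0.165958, 0.331169×(-1.105127)=-0.365984.
Sum = -1.638875, so H' = 1.6389.

1.6389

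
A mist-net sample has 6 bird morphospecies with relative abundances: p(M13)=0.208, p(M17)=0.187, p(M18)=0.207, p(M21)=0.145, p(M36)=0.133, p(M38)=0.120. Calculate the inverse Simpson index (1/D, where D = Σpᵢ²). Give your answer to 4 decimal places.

D = 0.208² + 0.187² + 0.207² + 0.145² + 0.133² + 0.12² = 0.04326400 + 0.03496900 + 0.04284900 + 0.02102500 + 0.01768900 + 0.01440000 = 0.17419600 (working shown to 8 dp, full precision carried).
So 1/D = 5.740660, i.e. 5.7407 to 4 decimal places.

5.7407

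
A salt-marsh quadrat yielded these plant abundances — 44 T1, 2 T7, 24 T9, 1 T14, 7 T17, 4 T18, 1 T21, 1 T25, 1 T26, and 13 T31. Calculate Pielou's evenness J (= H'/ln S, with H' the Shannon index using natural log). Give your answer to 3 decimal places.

0.676

Total N = 44+2+24+1+7+4+1+1+1+13 = 98, so the proportions are 0.44898, 0.02041, 0.2449, 0.0102, 0.07143, 0.04082, 0.0102, 0.0102, 0.0102, 0.13265 (working shown to 5 dp, full precision carried).
H' = −Σ pᵢ ln pᵢ = −((-0.35953) + (-0.07942) + (-0.34455) + (-0.04679) + (-0.18850) + (-0.13056) + (-0.04679) + (-0.04679) + (-0.04679) + (-0.26796)) = 1.55767.
With S = 10 species, ln S = 2.30259, so J = 1.55767/2.30259 = 0.67649, i.e. 0.676 to 3 decimal places.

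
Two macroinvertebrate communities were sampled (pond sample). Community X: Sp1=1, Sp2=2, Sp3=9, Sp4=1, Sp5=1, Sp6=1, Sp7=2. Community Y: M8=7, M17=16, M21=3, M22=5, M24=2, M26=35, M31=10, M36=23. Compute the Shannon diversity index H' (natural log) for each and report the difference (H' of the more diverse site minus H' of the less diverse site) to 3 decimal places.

Community X: N=17, proportions 0.058824, 0.117647, 0.529412, 0.058824, 0.058824, 0.058824, 0.117647, giving H' = 1.506883 (working shown to 6 dp, full precision carried).
Community Y: N=101, proportions 0.069307, 0.158416, 0.029703, 0.049505, 0.019802, 0.346535, 0.09901, 0.227723, giving H' = 1.740947.
Difference = |1.506883 − 1.740947| = 0.234064, i.e. 0.234 to 3 decimal places.

0.234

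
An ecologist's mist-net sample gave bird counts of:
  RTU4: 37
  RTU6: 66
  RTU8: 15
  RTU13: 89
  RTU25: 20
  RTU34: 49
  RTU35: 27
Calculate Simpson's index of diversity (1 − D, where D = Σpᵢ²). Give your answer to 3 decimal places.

Total N = 37+66+15+89+20+49+27 = 303, so the proportions are 0.12211, 0.21782, 0.0495, 0.29373, 0.06601, 0.16172, 0.08911 (working shown to 5 dp, full precision carried).
D = 0.12211² + 0.21782² + 0.0495² + 0.29373² + 0.06601² + 0.16172² + 0.08911² = 0.01491 + 0.04745 + 0.00245 + 0.08628 + 0.00436 + 0.02615 + 0.00794 = 0.18953.
So 1 − D = 0.81047, i.e. 0.810 to 3 decimal places.

0.810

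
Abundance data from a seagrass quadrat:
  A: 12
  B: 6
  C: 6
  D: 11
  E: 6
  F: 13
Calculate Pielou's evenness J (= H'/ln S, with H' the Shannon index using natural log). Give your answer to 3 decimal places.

0.968

Total N = 12+6+6+11+6+13 = 54, so the proportions are 0.22222, 0.11111, 0.11111, 0.2037, 0.11111, 0.24074 (working shown to 5 dp, full precision carried).
H' = −Σ pᵢ ln pᵢ = −((-0.33424) + (-0.24414) + (-0.24414) + (-0.32411) + (-0.24414) + (-0.34282)) = 1.73358.
With S = 6 species, ln S = 1.79176, so J = 1.73358/1.79176 = 0.96753, i.e. 0.968 to 3 decimal places.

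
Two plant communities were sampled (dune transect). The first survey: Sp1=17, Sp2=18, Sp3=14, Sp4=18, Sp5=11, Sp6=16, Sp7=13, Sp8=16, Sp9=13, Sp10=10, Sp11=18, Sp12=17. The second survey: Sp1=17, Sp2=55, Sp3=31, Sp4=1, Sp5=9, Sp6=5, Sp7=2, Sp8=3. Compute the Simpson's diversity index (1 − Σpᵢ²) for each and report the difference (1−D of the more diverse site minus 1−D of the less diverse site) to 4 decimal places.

0.2045

The first survey: N=181, proportions 0.0939227, 0.0994475, 0.0773481, 0.0994475, 0.0607735, 0.0883978, 0.0718232, 0.0883978, 0.0718232, 0.0552486, 0.0994475, 0.0939227, giving 1−D = 0.9140136 (working shown to 7 dp, full precision carried).
The second survey: N=123, proportions 0.1382114, 0.4471545, 0.2520325, 0.0081301, 0.0731707, 0.0406504, 0.0162602, 0.0243902, giving 1−D = 0.7094983.
Difference = |0.9140136 − 0.7094983| = 0.2045153, i.e. 0.2045 to 4 decimal places.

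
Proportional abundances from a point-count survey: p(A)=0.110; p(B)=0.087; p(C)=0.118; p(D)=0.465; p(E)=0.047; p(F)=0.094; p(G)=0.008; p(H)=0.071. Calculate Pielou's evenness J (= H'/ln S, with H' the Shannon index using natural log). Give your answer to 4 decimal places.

0.7963

H' = −Σ pᵢ ln pᵢ = −((-0.242800) + (-0.212441) + (-0.252174) + (-0.356059) + (-0.143708) + (-0.222259) + (-0.038627) + (-0.187800)) = 1.655868 (working shown to 6 dp, full precision carried).
With S = 8 species, ln S = 2.079442, so J = 1.655868/2.079442 = 0.796304, i.e. 0.7963 to 4 decimal places.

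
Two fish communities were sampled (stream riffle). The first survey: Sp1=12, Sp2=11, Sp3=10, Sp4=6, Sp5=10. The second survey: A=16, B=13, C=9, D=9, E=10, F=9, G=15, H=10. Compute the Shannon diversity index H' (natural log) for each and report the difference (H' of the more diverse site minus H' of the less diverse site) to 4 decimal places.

0.4668

The first survey: N=49, proportions 0.244898, 0.22449, 0.204082, 0.122449, 0.204082, giving H' = 1.585739 (working shown to 6 dp, full precision carried).
The second survey: N=91, proportions 0.175824, 0.142857, 0.098901, 0.098901, 0.10989, 0.098901, 0.164835, 0.10989, giving H' = 2.052582.
Difference = |1.585739 − 2.052582| = 0.466843, i.e. 0.4668 to 4 decimal places.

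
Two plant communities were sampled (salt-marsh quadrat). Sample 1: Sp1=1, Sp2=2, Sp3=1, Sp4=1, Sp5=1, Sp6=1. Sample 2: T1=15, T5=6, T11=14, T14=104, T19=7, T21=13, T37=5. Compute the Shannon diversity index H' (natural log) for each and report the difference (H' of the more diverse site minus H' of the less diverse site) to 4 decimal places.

Sample 1: N=7, proportions 0.142857, 0.285714, 0.142857, 0.142857, 0.142857, 0.142857, giving H' = 1.747868 (working shown to 6 dp, full precision carried).
Sample 2: N=164, proportions 0.091463, 0.036585, 0.085366, 0.634146, 0.042683, 0.079268, 0.030488, giving H' = 1.280673.
Difference = |1.747868 − 1.280673| = 0.467195, i.e. 0.4672 to 4 decimal places.

0.4672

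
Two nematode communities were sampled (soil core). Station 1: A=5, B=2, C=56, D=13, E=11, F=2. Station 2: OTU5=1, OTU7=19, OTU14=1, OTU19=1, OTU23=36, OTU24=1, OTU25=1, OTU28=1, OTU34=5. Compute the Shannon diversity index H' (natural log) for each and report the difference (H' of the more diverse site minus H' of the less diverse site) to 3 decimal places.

0.102

Station 1: N=89, proportions 0.05618, 0.02247, 0.62921, 0.14607, 0.1236, 0.02247, giving H' = 1.16324 (working shown to 5 dp, full precision carried).
Station 2: N=66, proportions 0.01515, 0.28788, 0.01515, 0.01515, 0.54545, 0.01515, 0.01515, 0.01515, 0.07576, giving H' = 1.26544.
Difference = |1.16324 − 1.26544| = 0.10220, i.e. 0.102 to 3 decimal places.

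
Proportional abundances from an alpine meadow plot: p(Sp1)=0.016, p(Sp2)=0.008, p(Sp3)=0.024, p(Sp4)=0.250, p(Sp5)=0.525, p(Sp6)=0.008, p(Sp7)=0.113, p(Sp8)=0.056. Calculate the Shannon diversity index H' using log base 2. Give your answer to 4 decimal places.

Each pᵢ log₂ pᵢ term (working shown to 6 dp, full precision carried): 0.016×(-5.965784)=-0.095453, 0.008×(-6.965784)=-0.055726, 0.024×(-5.380822)=-0.129140, 0.25×(-2.000000)=-0.500000, 0.525×(-0.929611)=-0.488046, 0.008×(-6.965784)=-0.055726, 0.113×(-3.145605)=-0.355453, 0.056×(-4.158429)=-0.232872.
Sum = -1.912416, so H' = 1.9124.

1.9124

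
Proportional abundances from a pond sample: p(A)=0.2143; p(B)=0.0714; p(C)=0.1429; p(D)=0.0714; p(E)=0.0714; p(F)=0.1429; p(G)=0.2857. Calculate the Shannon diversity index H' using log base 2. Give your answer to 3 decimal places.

Each pᵢ log₂ pᵢ term (working shown to 6 dp, full precision carried): 0.2143×(-2.222296)=-0.476238, 0.0714×(-3.807932)=-0.271886, 0.1429×(-2.806922)=-0.401109, 0.0714×(-3.807932)=-0.271886, 0.0714×(-3.807932)=-0.271886, 0.1429×(-2.806922)=-0.401109, 0.2857×(-1.807427)=-0.516382.
Sum = -2.610497, so H' = 2.610.

2.610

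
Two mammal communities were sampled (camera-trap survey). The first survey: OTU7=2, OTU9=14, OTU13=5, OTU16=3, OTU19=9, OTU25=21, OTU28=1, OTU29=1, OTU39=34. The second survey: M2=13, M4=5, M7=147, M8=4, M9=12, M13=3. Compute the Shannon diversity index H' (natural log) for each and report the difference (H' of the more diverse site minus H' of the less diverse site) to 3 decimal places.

0.893

The first survey: N=90, proportions 0.02222, 0.15556, 0.05556, 0.03333, 0.1, 0.23333, 0.01111, 0.01111, 0.37778, giving H' = 1.68556 (working shown to 5 dp, full precision carried).
The second survey: N=184, proportions 0.07065, 0.02717, 0.79891, 0.02174, 0.06522, 0.0163, giving H' = 0.79295.
Difference = |1.68556 − 0.79295| = 0.89261, i.e. 0.893 to 3 decimal places.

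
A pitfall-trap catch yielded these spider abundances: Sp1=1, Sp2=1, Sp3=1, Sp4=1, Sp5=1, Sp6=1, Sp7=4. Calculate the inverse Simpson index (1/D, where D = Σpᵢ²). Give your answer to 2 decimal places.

Total N = 1+1+1+1+1+1+4 = 10, so the proportions are 0.1, 0.1, 0.1, 0.1, 0.1, 0.1, 0.4 (working shown to 6 dp, full precision carried).
D = 0.1² + 0.1² + 0.1² + 0.1² + 0.1² + 0.1² + 0.4² = 0.010000 + 0.010000 + 0.010000 + 0.010000 + 0.010000 + 0.010000 + 0.160000 = 0.220000.
So 1/D = 4.5455, i.e. 4.55 to 2 decimal places.

4.55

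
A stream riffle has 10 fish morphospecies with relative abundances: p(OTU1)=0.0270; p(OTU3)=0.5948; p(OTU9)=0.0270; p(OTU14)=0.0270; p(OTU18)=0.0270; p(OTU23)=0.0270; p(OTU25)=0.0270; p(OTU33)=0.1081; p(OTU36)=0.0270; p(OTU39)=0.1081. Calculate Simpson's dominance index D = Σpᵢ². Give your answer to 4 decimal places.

0.3823

D = 0.027² + 0.5948² + 0.027² + 0.027² + 0.027² + 0.027² + 0.027² + 0.1081² + 0.027² + 0.1081² = 0.000729 + 0.353787 + 0.000729 + 0.000729 + 0.000729 + 0.000729 + 0.000729 + 0.011686 + 0.000729 + 0.011686 = 0.382261 (working shown to 6 dp, full precision carried).
To 4 decimal places, D = 0.3823.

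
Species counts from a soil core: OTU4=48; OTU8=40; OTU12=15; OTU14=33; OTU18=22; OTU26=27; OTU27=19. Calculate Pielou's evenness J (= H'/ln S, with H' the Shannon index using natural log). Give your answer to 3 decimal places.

Total N = 48+40+15+33+22+27+19 = 204, so the proportions are 0.23529, 0.19608, 0.07353, 0.16176, 0.10784, 0.13235, 0.09314 (working shown to 5 dp, full precision carried).
H' = −Σ pᵢ ln pᵢ = −((-0.34045) + (-0.31946) + (-0.19192) + (-0.29467) + (-0.24018) + (-0.26766) + (-0.22108)) = 1.87541.
With S = 7 species, ln S = 1.94591, so J = 1.87541/1.94591 = 0.96377, i.e. 0.964 to 3 decimal places.

0.964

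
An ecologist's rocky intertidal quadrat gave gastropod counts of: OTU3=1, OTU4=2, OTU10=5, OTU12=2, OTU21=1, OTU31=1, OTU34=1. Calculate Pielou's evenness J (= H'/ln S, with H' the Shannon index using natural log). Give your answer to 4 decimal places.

0.8904

Total N = 1+2+5+2+1+1+1 = 13, so the proportions are 0.076923, 0.153846, 0.384615, 0.153846, 0.076923, 0.076923, 0.076923 (working shown to 6 dp, full precision carried).
H' = −Σ pᵢ ln pᵢ = −((-0.197304) + (-0.287970) + (-0.367504) + (-0.287970) + (-0.197304) + (-0.197304) + (-0.197304)) = 1.732659.
With S = 7 species, ln S = 1.945910, so J = 1.732659/1.945910 = 0.890410, i.e. 0.8904 to 4 decimal places.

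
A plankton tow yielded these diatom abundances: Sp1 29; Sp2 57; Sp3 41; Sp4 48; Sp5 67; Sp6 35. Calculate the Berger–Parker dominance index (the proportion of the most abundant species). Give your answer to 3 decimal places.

Total N = 29+57+41+48+67+35 = 277, so the proportions are 0.10469, 0.20578, 0.14801, 0.17329, 0.24188, 0.12635 (working shown to 5 dp, full precision carried).
The largest proportion is 0.24188, i.e. d = 0.242 to 3 decimal places.

0.242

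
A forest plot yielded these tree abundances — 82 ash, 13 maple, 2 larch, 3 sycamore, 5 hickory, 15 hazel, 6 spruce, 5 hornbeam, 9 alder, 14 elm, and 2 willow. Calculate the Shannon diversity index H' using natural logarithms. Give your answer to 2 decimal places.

1.68

Total N = 82+13+2+3+5+15+6+5+9+14+2 = 156, so the proportions are 0.52564, 0.08333, 0.01282, 0.01923, 0.03205, 0.09615, 0.03846, 0.03205, 0.05769, 0.08974, 0.01282 (working shown to 5 dp, full precision carried).
Each pᵢ ln pᵢ term: 0.52564×(-0.64314)=-0.33806, 0.08333×(-2.48491)=-0.20708, 0.01282×(-4.35671)=-0.05586, 0.01923×(-3.95124)=-0.07599, 0.03205×(-3.44042)=-0.11027, 0.09615×(-2.34181)=-0.22517, 0.03846×(-3.25810)=-0.12531, 0.03205×(-3.44042)=-0.11027, 0.05769×(-2.85263)=-0.16457, 0.08974×(-2.41080)=-0.21635, 0.01282×(-4.35671)=-0.05586.
Sum = -1.68478, so H' = 1.68.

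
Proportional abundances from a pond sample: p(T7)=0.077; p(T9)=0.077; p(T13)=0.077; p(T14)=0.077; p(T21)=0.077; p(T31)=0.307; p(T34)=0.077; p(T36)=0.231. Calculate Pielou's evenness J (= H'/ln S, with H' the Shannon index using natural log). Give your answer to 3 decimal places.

0.907

H' = −Σ pᵢ ln pᵢ = −((-0.19742) + (-0.19742) + (-0.19742) + (-0.19742) + (-0.19742) + (-0.36254) + (-0.19742) + (-0.33849)) = 1.88558 (working shown to 5 dp, full precision carried).
With S = 8 species, ln S = 2.07944, so J = 1.88558/2.07944 = 0.90677, i.e. 0.907 to 3 decimal places.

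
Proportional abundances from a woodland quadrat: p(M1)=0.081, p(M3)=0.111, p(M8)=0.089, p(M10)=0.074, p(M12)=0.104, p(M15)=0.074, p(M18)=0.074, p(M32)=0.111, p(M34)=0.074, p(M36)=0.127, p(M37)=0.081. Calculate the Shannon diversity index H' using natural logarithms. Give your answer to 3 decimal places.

Each pᵢ ln pᵢ term (working shown to 5 dp, full precision carried): 0.081×(-2.51331)=-0.20358, 0.111×(-2.19823)=-0.24400, 0.089×(-2.41912)=-0.21530, 0.074×(-2.60369)=-0.19267, 0.104×(-2.26336)=-0.23539, 0.074×(-2.60369)=-0.19267, 0.074×(-2.60369)=-0.19267, 0.111×(-2.19823)=-0.24400, 0.074×(-2.60369)=-0.19267, 0.127×(-2.06357)=-0.26207, 0.081×(-2.51331)=-0.20358.
Sum = -2.37862, so H' = 2.379.

2.379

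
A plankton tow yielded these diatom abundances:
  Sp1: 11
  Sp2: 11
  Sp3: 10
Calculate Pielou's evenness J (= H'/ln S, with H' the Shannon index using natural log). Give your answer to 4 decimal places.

0.9991

Total N = 11+11+10 = 32, so the proportions are 0.34375, 0.34375, 0.3125 (working shown to 6 dp, full precision carried).
H' = −Σ pᵢ ln pᵢ = −((-0.367070) + (-0.367070) + (-0.363485)) = 1.097625.
With S = 3 species, ln S = 1.098612, so J = 1.097625/1.098612 = 0.999101, i.e. 0.9991 to 4 decimal places.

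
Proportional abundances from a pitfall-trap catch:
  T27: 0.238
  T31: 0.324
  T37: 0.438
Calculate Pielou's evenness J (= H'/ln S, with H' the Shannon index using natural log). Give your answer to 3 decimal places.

0.972

H' = −Σ pᵢ ln pᵢ = −((-0.34165) + (-0.36515) + (-0.36158)) = 1.06838 (working shown to 5 dp, full precision carried).
With S = 3 species, ln S = 1.09861, so J = 1.06838/1.09861 = 0.97248, i.e. 0.972 to 3 decimal places.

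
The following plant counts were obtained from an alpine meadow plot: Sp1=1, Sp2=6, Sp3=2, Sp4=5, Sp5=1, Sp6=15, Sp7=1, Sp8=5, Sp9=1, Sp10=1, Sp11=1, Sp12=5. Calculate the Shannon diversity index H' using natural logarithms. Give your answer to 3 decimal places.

2.036

Total N = 1+6+2+5+1+15+1+5+1+1+1+5 = 44, so the proportions are 0.02273, 0.13636, 0.04545, 0.11364, 0.02273, 0.34091, 0.02273, 0.11364, 0.02273, 0.02273, 0.02273, 0.11364 (working shown to 5 dp, full precision carried).
Each pᵢ ln pᵢ term: 0.02273×(-3.78419)=-0.08600, 0.13636×(-1.99243)=-0.27170, 0.04545×(-3.09104)=-0.14050, 0.11364×(-2.17475)=-0.24713, 0.02273×(-3.78419)=-0.08600, 0.34091×(-1.07614)=-0.36687, 0.02273×(-3.78419)=-0.08600, 0.11364×(-2.17475)=-0.24713, 0.02273×(-3.78419)=-0.08600, 0.02273×(-3.78419)=-0.08600, 0.02273×(-3.78419)=-0.08600, 0.11364×(-2.17475)=-0.24713.
Sum = -2.03648, so H' = 2.036.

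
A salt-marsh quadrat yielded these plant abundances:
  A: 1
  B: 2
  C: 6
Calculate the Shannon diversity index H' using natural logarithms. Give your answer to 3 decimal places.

0.849

Total N = 1+2+6 = 9, so the proportions are 0.11111, 0.22222, 0.66667 (working shown to 5 dp, full precision carried).
Each pᵢ ln pᵢ term: 0.11111×(-2.19722)=-0.24414, 0.22222×(-1.50408)=-0.33424, 0.66667×(-0.40547)=-0.27031.
Sum = -0.84869, so H' = 0.849.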